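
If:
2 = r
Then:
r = 2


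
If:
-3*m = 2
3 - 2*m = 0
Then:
No Solution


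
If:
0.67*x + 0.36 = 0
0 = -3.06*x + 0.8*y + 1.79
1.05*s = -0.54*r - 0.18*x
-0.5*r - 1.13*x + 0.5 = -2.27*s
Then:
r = 0.79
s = -0.31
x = -0.54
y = -4.29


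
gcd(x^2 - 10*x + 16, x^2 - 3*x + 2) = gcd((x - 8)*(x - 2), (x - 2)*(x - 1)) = x - 2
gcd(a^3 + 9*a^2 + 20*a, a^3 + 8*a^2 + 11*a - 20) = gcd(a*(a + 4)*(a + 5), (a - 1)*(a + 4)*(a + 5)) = a^2 + 9*a + 20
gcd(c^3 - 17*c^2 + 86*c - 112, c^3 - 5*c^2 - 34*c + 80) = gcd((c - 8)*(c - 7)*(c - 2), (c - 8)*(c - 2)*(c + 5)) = c^2 - 10*c + 16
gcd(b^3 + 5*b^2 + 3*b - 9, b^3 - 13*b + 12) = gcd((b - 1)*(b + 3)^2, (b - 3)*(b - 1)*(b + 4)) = b - 1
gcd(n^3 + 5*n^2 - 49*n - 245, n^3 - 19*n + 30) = n + 5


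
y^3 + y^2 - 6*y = y*(y - 2)*(y + 3)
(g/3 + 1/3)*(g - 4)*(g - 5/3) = g^3/3 - 14*g^2/9 + g/3 + 20/9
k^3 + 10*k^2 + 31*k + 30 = (k + 2)*(k + 3)*(k + 5)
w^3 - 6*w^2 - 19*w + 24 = (w - 8)*(w - 1)*(w + 3)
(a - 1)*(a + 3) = a^2 + 2*a - 3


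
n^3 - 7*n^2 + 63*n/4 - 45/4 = (n - 3)*(n - 5/2)*(n - 3/2)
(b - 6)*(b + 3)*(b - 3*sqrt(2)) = b^3 - 3*sqrt(2)*b^2 - 3*b^2 - 18*b + 9*sqrt(2)*b + 54*sqrt(2)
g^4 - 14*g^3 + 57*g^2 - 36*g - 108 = (g - 6)^2*(g - 3)*(g + 1)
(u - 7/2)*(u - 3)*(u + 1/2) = u^3 - 6*u^2 + 29*u/4 + 21/4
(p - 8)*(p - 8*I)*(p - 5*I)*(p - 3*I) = p^4 - 8*p^3 - 16*I*p^3 - 79*p^2 + 128*I*p^2 + 632*p + 120*I*p - 960*I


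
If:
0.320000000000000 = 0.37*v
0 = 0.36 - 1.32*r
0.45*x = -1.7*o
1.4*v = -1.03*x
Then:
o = 0.31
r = 0.27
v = 0.86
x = -1.18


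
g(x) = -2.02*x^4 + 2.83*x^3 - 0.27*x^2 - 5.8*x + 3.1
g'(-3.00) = 290.39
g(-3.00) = -221.96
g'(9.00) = -5213.29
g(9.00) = -11261.12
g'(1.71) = -22.30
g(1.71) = -10.73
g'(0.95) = -5.58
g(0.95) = -1.87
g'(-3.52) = 453.70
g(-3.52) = -413.37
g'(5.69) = -1222.50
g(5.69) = -1634.69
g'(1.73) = -23.16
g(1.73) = -11.18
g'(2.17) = -49.56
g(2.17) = -26.63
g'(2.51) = -81.44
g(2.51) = -48.58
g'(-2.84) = 249.29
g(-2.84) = -178.84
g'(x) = -8.08*x^3 + 8.49*x^2 - 0.54*x - 5.8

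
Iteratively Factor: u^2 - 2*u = (u - 2)*(u)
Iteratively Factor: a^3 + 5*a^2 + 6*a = (a + 3)*(a^2 + 2*a) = a*(a + 3)*(a + 2)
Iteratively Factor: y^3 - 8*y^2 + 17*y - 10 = (y - 2)*(y^2 - 6*y + 5) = (y - 2)*(y - 1)*(y - 5)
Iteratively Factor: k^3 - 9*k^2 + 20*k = (k - 4)*(k^2 - 5*k) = k*(k - 4)*(k - 5)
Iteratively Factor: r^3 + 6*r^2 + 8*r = (r + 2)*(r^2 + 4*r) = r*(r + 2)*(r + 4)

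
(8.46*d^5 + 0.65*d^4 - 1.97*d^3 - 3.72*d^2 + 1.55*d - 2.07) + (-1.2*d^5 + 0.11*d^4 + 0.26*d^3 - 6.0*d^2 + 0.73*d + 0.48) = 7.26*d^5 + 0.76*d^4 - 1.71*d^3 - 9.72*d^2 + 2.28*d - 1.59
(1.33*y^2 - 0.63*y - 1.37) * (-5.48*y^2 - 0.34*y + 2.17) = -7.2884*y^4 + 3.0002*y^3 + 10.6079*y^2 - 0.9013*y - 2.9729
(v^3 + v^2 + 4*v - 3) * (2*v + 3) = 2*v^4 + 5*v^3 + 11*v^2 + 6*v - 9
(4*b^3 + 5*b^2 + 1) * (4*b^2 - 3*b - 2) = 16*b^5 + 8*b^4 - 23*b^3 - 6*b^2 - 3*b - 2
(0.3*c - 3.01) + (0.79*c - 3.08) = 1.09*c - 6.09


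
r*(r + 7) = r^2 + 7*r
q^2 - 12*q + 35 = (q - 7)*(q - 5)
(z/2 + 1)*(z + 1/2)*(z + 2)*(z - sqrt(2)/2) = z^4/2 - sqrt(2)*z^3/4 + 9*z^3/4 - 9*sqrt(2)*z^2/8 + 3*z^2 - 3*sqrt(2)*z/2 + z - sqrt(2)/2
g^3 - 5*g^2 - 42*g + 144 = (g - 8)*(g - 3)*(g + 6)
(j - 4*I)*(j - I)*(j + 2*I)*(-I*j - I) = -I*j^4 - 3*j^3 - I*j^3 - 3*j^2 - 6*I*j^2 - 8*j - 6*I*j - 8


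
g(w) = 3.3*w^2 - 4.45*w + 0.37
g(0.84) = -1.04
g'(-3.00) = -24.25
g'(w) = 6.6*w - 4.45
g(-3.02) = 43.91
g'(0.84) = 1.09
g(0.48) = -1.01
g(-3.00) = 43.42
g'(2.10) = 9.41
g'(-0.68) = -8.94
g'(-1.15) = -12.04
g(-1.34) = 12.26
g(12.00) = 422.17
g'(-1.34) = -13.29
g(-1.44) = 13.62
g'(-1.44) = -13.95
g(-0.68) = 4.92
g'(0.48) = -1.28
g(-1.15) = 9.85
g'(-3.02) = -24.38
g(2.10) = 5.58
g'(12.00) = 74.75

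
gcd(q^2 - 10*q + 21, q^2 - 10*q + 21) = q^2 - 10*q + 21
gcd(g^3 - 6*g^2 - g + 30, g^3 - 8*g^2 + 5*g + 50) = g^2 - 3*g - 10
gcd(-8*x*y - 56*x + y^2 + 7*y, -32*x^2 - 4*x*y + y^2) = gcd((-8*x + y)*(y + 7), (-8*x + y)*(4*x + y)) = 8*x - y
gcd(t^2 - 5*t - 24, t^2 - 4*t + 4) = 1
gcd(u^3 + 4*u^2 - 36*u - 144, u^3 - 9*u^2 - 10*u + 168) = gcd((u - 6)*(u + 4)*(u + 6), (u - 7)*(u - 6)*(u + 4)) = u^2 - 2*u - 24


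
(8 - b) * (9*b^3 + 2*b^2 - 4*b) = -9*b^4 + 70*b^3 + 20*b^2 - 32*b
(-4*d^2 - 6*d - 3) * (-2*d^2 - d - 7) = 8*d^4 + 16*d^3 + 40*d^2 + 45*d + 21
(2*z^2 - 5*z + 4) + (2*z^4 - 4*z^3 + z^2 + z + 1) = 2*z^4 - 4*z^3 + 3*z^2 - 4*z + 5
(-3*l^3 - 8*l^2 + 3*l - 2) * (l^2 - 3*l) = -3*l^5 + l^4 + 27*l^3 - 11*l^2 + 6*l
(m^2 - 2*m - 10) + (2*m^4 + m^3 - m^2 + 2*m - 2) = 2*m^4 + m^3 - 12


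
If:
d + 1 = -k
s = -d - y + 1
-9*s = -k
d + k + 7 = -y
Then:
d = 8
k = -9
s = -1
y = -6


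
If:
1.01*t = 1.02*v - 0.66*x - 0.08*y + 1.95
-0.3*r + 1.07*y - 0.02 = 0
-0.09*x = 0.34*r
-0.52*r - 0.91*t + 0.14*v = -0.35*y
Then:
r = 3.56666666666667*y - 0.0666666666666667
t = -3.51876518104276*y - 0.272456645766254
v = -12.1243546291589*y - 2.0185872450997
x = 0.251851851851852 - 13.4740740740741*y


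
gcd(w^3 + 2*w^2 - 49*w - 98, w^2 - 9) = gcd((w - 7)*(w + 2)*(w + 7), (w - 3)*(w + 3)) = 1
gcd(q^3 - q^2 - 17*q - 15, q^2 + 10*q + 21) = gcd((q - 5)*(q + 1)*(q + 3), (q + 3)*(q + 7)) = q + 3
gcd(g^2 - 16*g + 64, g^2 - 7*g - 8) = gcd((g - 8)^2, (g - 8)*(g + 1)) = g - 8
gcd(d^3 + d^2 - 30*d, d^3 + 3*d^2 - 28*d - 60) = d^2 + d - 30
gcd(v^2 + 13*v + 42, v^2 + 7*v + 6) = v + 6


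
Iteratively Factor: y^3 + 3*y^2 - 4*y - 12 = (y + 2)*(y^2 + y - 6) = (y - 2)*(y + 2)*(y + 3)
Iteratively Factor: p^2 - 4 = (p + 2)*(p - 2)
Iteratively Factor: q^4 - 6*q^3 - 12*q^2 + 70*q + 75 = (q - 5)*(q^3 - q^2 - 17*q - 15) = (q - 5)*(q + 1)*(q^2 - 2*q - 15) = (q - 5)^2*(q + 1)*(q + 3)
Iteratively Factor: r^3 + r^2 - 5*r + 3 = (r + 3)*(r^2 - 2*r + 1) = (r - 1)*(r + 3)*(r - 1)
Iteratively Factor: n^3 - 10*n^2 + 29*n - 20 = (n - 1)*(n^2 - 9*n + 20) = (n - 4)*(n - 1)*(n - 5)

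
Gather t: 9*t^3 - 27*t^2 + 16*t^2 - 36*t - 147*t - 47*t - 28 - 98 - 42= 9*t^3 - 11*t^2 - 230*t - 168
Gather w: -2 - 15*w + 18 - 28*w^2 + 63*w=-28*w^2 + 48*w + 16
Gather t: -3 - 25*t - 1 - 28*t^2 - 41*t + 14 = -28*t^2 - 66*t + 10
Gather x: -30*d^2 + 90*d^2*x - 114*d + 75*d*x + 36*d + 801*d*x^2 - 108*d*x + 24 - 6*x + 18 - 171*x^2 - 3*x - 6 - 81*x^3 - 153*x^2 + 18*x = -30*d^2 - 78*d - 81*x^3 + x^2*(801*d - 324) + x*(90*d^2 - 33*d + 9) + 36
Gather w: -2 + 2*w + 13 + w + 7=3*w + 18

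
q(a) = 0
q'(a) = 0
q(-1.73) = 0.00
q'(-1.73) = 0.00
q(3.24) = 0.00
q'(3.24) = 0.00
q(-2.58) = 0.00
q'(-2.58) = 0.00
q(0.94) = 0.00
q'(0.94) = 0.00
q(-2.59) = 0.00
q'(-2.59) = 0.00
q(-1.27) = 0.00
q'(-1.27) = 0.00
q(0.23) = 0.00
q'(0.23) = 0.00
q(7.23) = 0.00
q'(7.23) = 0.00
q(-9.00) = 0.00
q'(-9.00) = 0.00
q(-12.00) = 0.00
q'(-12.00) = 0.00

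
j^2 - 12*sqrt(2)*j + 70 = (j - 7*sqrt(2))*(j - 5*sqrt(2))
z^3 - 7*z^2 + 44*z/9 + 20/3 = (z - 6)*(z - 5/3)*(z + 2/3)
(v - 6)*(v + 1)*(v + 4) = v^3 - v^2 - 26*v - 24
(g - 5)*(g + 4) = g^2 - g - 20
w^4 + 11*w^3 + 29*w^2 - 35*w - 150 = (w - 2)*(w + 3)*(w + 5)^2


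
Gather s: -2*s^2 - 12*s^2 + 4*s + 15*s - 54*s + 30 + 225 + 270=-14*s^2 - 35*s + 525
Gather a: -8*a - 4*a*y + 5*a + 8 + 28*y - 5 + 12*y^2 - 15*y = a*(-4*y - 3) + 12*y^2 + 13*y + 3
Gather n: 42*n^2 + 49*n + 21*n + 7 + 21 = 42*n^2 + 70*n + 28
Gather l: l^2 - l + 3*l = l^2 + 2*l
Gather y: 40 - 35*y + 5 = 45 - 35*y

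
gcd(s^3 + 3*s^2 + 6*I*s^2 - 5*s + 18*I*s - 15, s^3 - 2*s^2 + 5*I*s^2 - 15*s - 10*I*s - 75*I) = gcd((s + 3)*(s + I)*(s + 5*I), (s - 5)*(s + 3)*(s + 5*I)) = s^2 + s*(3 + 5*I) + 15*I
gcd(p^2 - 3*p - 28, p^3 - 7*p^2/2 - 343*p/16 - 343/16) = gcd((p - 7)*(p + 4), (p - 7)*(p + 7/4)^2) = p - 7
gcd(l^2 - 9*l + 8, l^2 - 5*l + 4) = l - 1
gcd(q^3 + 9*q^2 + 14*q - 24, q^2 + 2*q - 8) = q + 4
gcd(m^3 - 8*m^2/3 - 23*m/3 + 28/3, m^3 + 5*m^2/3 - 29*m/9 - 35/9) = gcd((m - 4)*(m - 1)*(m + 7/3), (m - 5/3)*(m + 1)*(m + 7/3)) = m + 7/3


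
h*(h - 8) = h^2 - 8*h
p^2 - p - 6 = (p - 3)*(p + 2)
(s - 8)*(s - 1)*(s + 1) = s^3 - 8*s^2 - s + 8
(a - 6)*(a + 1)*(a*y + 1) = a^3*y - 5*a^2*y + a^2 - 6*a*y - 5*a - 6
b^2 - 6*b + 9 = (b - 3)^2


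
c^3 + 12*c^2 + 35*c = c*(c + 5)*(c + 7)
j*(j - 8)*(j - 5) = j^3 - 13*j^2 + 40*j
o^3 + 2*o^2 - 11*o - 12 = (o - 3)*(o + 1)*(o + 4)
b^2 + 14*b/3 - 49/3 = (b - 7/3)*(b + 7)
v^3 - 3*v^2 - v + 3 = (v - 3)*(v - 1)*(v + 1)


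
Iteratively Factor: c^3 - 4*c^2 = (c)*(c^2 - 4*c) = c*(c - 4)*(c)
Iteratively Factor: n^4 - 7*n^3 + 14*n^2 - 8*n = (n - 2)*(n^3 - 5*n^2 + 4*n) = n*(n - 2)*(n^2 - 5*n + 4) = n*(n - 4)*(n - 2)*(n - 1)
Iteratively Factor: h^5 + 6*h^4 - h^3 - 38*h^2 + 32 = (h - 2)*(h^4 + 8*h^3 + 15*h^2 - 8*h - 16) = (h - 2)*(h + 4)*(h^3 + 4*h^2 - h - 4) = (h - 2)*(h - 1)*(h + 4)*(h^2 + 5*h + 4) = (h - 2)*(h - 1)*(h + 4)^2*(h + 1)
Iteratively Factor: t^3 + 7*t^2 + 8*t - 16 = (t + 4)*(t^2 + 3*t - 4) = (t + 4)^2*(t - 1)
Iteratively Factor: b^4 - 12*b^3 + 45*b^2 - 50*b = (b)*(b^3 - 12*b^2 + 45*b - 50) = b*(b - 5)*(b^2 - 7*b + 10) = b*(b - 5)*(b - 2)*(b - 5)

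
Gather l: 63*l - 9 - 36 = 63*l - 45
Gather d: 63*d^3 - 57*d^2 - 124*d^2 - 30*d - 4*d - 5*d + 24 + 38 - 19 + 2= 63*d^3 - 181*d^2 - 39*d + 45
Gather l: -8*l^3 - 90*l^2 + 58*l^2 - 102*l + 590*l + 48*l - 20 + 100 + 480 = -8*l^3 - 32*l^2 + 536*l + 560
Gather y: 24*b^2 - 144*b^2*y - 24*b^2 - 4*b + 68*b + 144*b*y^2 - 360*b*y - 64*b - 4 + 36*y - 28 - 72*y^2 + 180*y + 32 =y^2*(144*b - 72) + y*(-144*b^2 - 360*b + 216)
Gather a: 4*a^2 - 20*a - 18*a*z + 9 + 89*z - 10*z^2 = 4*a^2 + a*(-18*z - 20) - 10*z^2 + 89*z + 9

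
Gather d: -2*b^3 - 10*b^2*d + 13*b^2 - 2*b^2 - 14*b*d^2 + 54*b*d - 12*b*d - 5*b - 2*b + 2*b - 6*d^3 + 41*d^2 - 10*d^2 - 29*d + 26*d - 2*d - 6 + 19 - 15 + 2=-2*b^3 + 11*b^2 - 5*b - 6*d^3 + d^2*(31 - 14*b) + d*(-10*b^2 + 42*b - 5)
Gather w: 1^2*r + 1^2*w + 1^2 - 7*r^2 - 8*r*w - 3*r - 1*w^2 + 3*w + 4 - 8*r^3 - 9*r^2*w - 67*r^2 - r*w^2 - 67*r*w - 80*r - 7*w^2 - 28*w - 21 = -8*r^3 - 74*r^2 - 82*r + w^2*(-r - 8) + w*(-9*r^2 - 75*r - 24) - 16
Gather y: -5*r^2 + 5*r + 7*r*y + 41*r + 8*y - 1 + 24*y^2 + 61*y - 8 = -5*r^2 + 46*r + 24*y^2 + y*(7*r + 69) - 9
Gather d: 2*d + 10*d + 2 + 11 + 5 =12*d + 18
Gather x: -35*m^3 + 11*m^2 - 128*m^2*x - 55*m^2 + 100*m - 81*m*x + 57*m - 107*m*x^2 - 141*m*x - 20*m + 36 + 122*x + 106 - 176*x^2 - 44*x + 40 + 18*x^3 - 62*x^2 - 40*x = -35*m^3 - 44*m^2 + 137*m + 18*x^3 + x^2*(-107*m - 238) + x*(-128*m^2 - 222*m + 38) + 182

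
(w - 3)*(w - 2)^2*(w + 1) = w^4 - 6*w^3 + 9*w^2 + 4*w - 12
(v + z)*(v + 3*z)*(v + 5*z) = v^3 + 9*v^2*z + 23*v*z^2 + 15*z^3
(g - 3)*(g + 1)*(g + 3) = g^3 + g^2 - 9*g - 9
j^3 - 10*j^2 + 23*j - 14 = (j - 7)*(j - 2)*(j - 1)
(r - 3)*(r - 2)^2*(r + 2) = r^4 - 5*r^3 + 2*r^2 + 20*r - 24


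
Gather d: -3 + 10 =7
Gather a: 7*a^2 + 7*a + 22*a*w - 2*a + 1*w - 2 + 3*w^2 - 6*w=7*a^2 + a*(22*w + 5) + 3*w^2 - 5*w - 2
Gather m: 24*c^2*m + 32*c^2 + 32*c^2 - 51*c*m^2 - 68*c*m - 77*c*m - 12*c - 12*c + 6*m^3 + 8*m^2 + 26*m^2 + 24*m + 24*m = 64*c^2 - 24*c + 6*m^3 + m^2*(34 - 51*c) + m*(24*c^2 - 145*c + 48)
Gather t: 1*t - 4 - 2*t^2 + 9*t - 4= -2*t^2 + 10*t - 8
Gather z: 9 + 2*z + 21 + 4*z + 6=6*z + 36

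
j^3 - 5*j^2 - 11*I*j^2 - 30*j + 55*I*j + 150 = (j - 5)*(j - 6*I)*(j - 5*I)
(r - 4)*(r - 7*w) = r^2 - 7*r*w - 4*r + 28*w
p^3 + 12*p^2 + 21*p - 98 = (p - 2)*(p + 7)^2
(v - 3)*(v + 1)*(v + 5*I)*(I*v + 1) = I*v^4 - 4*v^3 - 2*I*v^3 + 8*v^2 + 2*I*v^2 + 12*v - 10*I*v - 15*I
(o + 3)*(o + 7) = o^2 + 10*o + 21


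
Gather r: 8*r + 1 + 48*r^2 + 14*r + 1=48*r^2 + 22*r + 2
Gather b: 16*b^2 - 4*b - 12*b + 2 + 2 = 16*b^2 - 16*b + 4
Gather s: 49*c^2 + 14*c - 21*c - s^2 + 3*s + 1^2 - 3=49*c^2 - 7*c - s^2 + 3*s - 2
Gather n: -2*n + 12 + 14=26 - 2*n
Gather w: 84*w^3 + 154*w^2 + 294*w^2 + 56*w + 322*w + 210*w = 84*w^3 + 448*w^2 + 588*w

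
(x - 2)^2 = x^2 - 4*x + 4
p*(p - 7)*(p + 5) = p^3 - 2*p^2 - 35*p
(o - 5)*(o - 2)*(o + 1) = o^3 - 6*o^2 + 3*o + 10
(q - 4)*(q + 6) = q^2 + 2*q - 24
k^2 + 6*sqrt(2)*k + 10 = (k + sqrt(2))*(k + 5*sqrt(2))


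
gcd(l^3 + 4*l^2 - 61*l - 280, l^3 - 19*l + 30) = l + 5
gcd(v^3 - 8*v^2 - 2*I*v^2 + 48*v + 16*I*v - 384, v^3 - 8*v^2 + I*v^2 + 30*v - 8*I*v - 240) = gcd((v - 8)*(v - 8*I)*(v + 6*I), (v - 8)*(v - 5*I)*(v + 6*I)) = v^2 + v*(-8 + 6*I) - 48*I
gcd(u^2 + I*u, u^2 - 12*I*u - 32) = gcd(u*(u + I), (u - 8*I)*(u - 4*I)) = 1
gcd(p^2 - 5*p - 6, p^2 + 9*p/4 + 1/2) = 1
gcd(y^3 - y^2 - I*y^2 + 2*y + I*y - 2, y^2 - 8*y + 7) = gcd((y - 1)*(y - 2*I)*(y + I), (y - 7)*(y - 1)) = y - 1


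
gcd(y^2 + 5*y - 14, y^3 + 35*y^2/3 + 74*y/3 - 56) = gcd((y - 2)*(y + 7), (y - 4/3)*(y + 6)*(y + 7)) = y + 7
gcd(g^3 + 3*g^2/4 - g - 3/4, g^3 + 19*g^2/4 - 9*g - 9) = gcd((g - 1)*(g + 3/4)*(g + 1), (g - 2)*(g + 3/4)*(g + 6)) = g + 3/4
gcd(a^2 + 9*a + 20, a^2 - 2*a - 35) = a + 5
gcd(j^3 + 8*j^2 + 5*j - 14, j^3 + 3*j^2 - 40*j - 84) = j^2 + 9*j + 14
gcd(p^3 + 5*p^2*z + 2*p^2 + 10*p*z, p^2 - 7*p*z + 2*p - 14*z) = p + 2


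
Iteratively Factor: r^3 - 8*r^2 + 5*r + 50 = (r + 2)*(r^2 - 10*r + 25) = (r - 5)*(r + 2)*(r - 5)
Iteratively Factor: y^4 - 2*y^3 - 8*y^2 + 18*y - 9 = (y - 3)*(y^3 + y^2 - 5*y + 3) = (y - 3)*(y + 3)*(y^2 - 2*y + 1) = (y - 3)*(y - 1)*(y + 3)*(y - 1)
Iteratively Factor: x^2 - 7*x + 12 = (x - 3)*(x - 4)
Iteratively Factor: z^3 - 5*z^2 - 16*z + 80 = (z + 4)*(z^2 - 9*z + 20) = (z - 4)*(z + 4)*(z - 5)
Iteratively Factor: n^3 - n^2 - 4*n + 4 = (n - 1)*(n^2 - 4) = (n - 2)*(n - 1)*(n + 2)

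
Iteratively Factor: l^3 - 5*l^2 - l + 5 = (l - 5)*(l^2 - 1) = (l - 5)*(l + 1)*(l - 1)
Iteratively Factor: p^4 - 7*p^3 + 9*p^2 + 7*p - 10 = (p + 1)*(p^3 - 8*p^2 + 17*p - 10) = (p - 1)*(p + 1)*(p^2 - 7*p + 10) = (p - 5)*(p - 1)*(p + 1)*(p - 2)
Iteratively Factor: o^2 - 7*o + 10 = (o - 5)*(o - 2)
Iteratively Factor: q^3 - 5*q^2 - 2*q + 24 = (q - 4)*(q^2 - q - 6) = (q - 4)*(q - 3)*(q + 2)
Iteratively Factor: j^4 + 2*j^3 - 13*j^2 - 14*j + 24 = (j + 4)*(j^3 - 2*j^2 - 5*j + 6) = (j - 1)*(j + 4)*(j^2 - j - 6) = (j - 1)*(j + 2)*(j + 4)*(j - 3)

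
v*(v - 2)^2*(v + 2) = v^4 - 2*v^3 - 4*v^2 + 8*v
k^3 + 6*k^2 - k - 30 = (k - 2)*(k + 3)*(k + 5)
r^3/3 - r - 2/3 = (r/3 + 1/3)*(r - 2)*(r + 1)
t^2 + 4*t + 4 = (t + 2)^2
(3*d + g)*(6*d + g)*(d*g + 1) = 18*d^3*g + 9*d^2*g^2 + 18*d^2 + d*g^3 + 9*d*g + g^2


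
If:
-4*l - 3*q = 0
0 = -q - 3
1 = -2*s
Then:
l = 9/4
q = -3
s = -1/2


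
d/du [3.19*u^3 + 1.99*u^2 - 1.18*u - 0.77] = 9.57*u^2 + 3.98*u - 1.18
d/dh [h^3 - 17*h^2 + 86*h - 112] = 3*h^2 - 34*h + 86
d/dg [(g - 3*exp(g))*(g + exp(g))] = -2*g*exp(g) + 2*g - 6*exp(2*g) - 2*exp(g)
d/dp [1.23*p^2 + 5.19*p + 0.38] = 2.46*p + 5.19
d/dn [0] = 0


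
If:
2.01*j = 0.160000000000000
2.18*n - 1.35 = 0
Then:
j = 0.08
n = 0.62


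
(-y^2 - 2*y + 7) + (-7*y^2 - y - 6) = -8*y^2 - 3*y + 1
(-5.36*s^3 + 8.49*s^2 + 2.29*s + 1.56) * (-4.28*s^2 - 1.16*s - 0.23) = 22.9408*s^5 - 30.1196*s^4 - 18.4168*s^3 - 11.2859*s^2 - 2.3363*s - 0.3588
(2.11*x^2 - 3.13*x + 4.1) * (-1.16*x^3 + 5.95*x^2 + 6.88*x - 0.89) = -2.4476*x^5 + 16.1853*x^4 - 8.8627*x^3 + 0.982700000000001*x^2 + 30.9937*x - 3.649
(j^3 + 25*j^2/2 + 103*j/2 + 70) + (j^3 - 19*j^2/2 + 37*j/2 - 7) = 2*j^3 + 3*j^2 + 70*j + 63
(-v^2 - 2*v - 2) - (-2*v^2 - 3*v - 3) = v^2 + v + 1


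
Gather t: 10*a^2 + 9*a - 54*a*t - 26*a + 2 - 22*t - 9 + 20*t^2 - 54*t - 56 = 10*a^2 - 17*a + 20*t^2 + t*(-54*a - 76) - 63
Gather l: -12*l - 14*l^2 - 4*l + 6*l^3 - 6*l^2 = 6*l^3 - 20*l^2 - 16*l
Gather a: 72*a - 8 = 72*a - 8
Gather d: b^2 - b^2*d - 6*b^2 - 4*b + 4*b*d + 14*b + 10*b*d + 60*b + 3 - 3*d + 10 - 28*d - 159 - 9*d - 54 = -5*b^2 + 70*b + d*(-b^2 + 14*b - 40) - 200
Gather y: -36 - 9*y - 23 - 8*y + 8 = -17*y - 51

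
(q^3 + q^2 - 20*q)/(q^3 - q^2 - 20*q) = (-q^2 - q + 20)/(-q^2 + q + 20)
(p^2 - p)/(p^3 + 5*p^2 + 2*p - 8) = p/(p^2 + 6*p + 8)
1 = 1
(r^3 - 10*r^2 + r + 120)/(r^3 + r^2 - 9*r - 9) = (r^2 - 13*r + 40)/(r^2 - 2*r - 3)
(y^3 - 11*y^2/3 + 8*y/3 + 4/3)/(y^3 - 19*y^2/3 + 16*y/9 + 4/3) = 3*(y^2 - 4*y + 4)/(3*y^2 - 20*y + 12)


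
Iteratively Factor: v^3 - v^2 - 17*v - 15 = (v - 5)*(v^2 + 4*v + 3) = (v - 5)*(v + 1)*(v + 3)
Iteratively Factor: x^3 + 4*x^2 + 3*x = (x)*(x^2 + 4*x + 3) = x*(x + 1)*(x + 3)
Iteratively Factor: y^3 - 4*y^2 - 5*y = (y + 1)*(y^2 - 5*y) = (y - 5)*(y + 1)*(y)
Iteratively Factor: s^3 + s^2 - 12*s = (s - 3)*(s^2 + 4*s) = s*(s - 3)*(s + 4)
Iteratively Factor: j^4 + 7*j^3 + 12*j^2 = (j)*(j^3 + 7*j^2 + 12*j) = j*(j + 3)*(j^2 + 4*j) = j*(j + 3)*(j + 4)*(j)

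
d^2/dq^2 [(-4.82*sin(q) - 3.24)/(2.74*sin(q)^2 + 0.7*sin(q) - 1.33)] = (36.186632*sin(q)^5 + 88.053736*sin(q)^4 + 51.65996*sin(q)^3 - 92.643892*sin(q)^2 - 131.133646*sin(q) - 35.764456)/(2.74*sin(q)^2 + 0.7*sin(q) - 1.33)^3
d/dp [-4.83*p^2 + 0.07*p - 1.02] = 0.07 - 9.66*p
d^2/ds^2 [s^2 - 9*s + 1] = 2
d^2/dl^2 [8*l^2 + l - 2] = 16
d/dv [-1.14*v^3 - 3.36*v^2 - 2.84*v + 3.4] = -3.42*v^2 - 6.72*v - 2.84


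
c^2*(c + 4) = c^3 + 4*c^2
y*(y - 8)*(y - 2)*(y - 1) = y^4 - 11*y^3 + 26*y^2 - 16*y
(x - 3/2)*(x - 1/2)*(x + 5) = x^3 + 3*x^2 - 37*x/4 + 15/4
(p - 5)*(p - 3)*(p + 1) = p^3 - 7*p^2 + 7*p + 15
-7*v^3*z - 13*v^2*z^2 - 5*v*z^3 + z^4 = z*(-7*v + z)*(v + z)^2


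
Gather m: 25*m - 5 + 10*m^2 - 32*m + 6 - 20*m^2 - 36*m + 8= -10*m^2 - 43*m + 9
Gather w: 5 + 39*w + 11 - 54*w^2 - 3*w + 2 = -54*w^2 + 36*w + 18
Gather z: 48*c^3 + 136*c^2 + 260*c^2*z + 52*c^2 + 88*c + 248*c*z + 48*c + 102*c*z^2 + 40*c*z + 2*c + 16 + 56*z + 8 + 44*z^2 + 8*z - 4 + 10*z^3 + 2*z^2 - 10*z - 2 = 48*c^3 + 188*c^2 + 138*c + 10*z^3 + z^2*(102*c + 46) + z*(260*c^2 + 288*c + 54) + 18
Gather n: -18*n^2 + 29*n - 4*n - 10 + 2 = -18*n^2 + 25*n - 8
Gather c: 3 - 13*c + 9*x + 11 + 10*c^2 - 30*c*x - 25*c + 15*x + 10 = 10*c^2 + c*(-30*x - 38) + 24*x + 24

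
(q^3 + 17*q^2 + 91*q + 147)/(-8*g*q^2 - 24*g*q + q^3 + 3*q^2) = (q^2 + 14*q + 49)/(q*(-8*g + q))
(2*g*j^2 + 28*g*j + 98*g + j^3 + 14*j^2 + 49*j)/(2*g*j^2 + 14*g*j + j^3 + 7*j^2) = (j + 7)/j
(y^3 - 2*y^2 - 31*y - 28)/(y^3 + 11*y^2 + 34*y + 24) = (y - 7)/(y + 6)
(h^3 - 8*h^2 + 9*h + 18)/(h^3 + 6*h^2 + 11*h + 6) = (h^2 - 9*h + 18)/(h^2 + 5*h + 6)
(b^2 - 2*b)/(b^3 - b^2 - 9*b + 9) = b*(b - 2)/(b^3 - b^2 - 9*b + 9)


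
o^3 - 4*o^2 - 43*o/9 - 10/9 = (o - 5)*(o + 1/3)*(o + 2/3)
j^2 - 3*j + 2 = (j - 2)*(j - 1)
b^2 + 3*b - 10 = (b - 2)*(b + 5)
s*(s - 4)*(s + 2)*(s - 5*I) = s^4 - 2*s^3 - 5*I*s^3 - 8*s^2 + 10*I*s^2 + 40*I*s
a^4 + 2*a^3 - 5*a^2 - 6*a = a*(a - 2)*(a + 1)*(a + 3)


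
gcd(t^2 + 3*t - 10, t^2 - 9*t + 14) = t - 2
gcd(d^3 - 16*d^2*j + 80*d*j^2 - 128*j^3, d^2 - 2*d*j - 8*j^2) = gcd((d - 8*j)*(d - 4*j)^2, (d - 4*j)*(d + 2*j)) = d - 4*j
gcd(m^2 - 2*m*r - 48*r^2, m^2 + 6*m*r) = m + 6*r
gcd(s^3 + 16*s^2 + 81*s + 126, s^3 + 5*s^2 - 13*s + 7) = s + 7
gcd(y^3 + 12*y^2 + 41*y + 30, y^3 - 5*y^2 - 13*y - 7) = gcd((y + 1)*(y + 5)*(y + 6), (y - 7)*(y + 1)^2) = y + 1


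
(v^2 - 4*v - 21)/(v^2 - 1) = (v^2 - 4*v - 21)/(v^2 - 1)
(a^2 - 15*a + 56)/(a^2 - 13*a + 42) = (a - 8)/(a - 6)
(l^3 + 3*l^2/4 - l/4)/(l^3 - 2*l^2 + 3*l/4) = (4*l^2 + 3*l - 1)/(4*l^2 - 8*l + 3)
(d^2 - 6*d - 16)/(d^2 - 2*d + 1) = (d^2 - 6*d - 16)/(d^2 - 2*d + 1)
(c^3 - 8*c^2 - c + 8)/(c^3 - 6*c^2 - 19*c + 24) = (c + 1)/(c + 3)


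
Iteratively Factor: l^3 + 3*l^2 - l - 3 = (l - 1)*(l^2 + 4*l + 3) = (l - 1)*(l + 1)*(l + 3)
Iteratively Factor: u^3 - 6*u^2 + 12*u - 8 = (u - 2)*(u^2 - 4*u + 4) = (u - 2)^2*(u - 2)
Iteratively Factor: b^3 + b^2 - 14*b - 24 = (b + 2)*(b^2 - b - 12) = (b - 4)*(b + 2)*(b + 3)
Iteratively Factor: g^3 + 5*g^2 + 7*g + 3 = (g + 3)*(g^2 + 2*g + 1) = (g + 1)*(g + 3)*(g + 1)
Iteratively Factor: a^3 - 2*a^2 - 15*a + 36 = (a - 3)*(a^2 + a - 12) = (a - 3)^2*(a + 4)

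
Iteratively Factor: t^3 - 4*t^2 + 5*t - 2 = (t - 1)*(t^2 - 3*t + 2) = (t - 1)^2*(t - 2)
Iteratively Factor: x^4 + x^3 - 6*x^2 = (x + 3)*(x^3 - 2*x^2) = x*(x + 3)*(x^2 - 2*x) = x*(x - 2)*(x + 3)*(x)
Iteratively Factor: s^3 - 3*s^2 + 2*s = (s - 1)*(s^2 - 2*s) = (s - 2)*(s - 1)*(s)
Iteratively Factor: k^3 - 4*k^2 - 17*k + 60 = (k - 5)*(k^2 + k - 12) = (k - 5)*(k - 3)*(k + 4)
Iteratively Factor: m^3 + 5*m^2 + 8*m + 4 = (m + 2)*(m^2 + 3*m + 2) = (m + 1)*(m + 2)*(m + 2)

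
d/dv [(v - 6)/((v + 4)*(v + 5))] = (-v^2 + 12*v + 74)/(v^4 + 18*v^3 + 121*v^2 + 360*v + 400)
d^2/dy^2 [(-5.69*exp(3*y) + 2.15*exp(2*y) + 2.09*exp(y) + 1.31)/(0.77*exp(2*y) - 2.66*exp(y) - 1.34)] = (-3.373601*exp(6*y) + 34.9627739999999*exp(5*y) - 143.655981*exp(4*y) - 191.622242*exp(3*y) - 64.07295*exp(2*y) + 22.668232*exp(y) - 0.91656)*exp(y)/(0.456533*exp(6*y) - 4.731342*exp(5*y) + 13.961178*exp(4*y) - 2.353568*exp(3*y) - 24.296076*exp(2*y) - 14.328888*exp(y) - 2.406104)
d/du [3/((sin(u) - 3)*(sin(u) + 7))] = -6*(sin(u) + 2)*cos(u)/((sin(u) - 3)^2*(sin(u) + 7)^2)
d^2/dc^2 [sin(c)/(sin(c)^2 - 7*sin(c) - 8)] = (-sin(c)^4 - 6*sin(c)^3 - 40*sin(c)^2 + 96*sin(c) - 112)/((sin(c) - 8)^3*(sin(c) + 1)^2)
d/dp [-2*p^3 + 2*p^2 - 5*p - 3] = -6*p^2 + 4*p - 5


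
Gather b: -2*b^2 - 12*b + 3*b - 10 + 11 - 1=-2*b^2 - 9*b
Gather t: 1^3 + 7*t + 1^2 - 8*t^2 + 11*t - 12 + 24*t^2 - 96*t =16*t^2 - 78*t - 10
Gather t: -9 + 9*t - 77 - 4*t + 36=5*t - 50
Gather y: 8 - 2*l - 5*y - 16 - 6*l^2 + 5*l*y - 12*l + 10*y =-6*l^2 - 14*l + y*(5*l + 5) - 8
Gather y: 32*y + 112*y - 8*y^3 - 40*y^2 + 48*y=-8*y^3 - 40*y^2 + 192*y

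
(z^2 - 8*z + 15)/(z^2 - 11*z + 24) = (z - 5)/(z - 8)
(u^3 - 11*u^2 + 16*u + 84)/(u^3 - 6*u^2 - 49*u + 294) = (u + 2)/(u + 7)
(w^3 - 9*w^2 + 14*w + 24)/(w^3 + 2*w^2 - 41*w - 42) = (w - 4)/(w + 7)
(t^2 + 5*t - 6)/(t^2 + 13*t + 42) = (t - 1)/(t + 7)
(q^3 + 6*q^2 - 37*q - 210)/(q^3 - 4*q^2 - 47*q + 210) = (q + 5)/(q - 5)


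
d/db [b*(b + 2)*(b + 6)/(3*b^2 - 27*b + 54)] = (b^4 - 18*b^3 - 30*b^2 + 288*b + 216)/(3*(b^4 - 18*b^3 + 117*b^2 - 324*b + 324))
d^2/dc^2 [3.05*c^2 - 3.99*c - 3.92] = 6.10000000000000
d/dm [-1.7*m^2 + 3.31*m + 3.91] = 3.31 - 3.4*m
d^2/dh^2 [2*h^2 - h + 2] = 4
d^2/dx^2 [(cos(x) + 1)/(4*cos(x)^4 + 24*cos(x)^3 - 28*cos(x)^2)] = (-346*(1 - cos(x)^2)^2/cos(x)^4 + 116*sin(x)^6/cos(x)^4 - 9*cos(x)^3 + 34*cos(x)^2 - 256*cos(x) + 767/cos(x) - 486/cos(x)^2 - 574/cos(x)^3 + 524/cos(x)^4)/(4*(cos(x) - 1)^3*(cos(x) + 7)^3)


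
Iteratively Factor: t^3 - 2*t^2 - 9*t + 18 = (t - 3)*(t^2 + t - 6) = (t - 3)*(t - 2)*(t + 3)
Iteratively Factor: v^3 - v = (v + 1)*(v^2 - v) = v*(v + 1)*(v - 1)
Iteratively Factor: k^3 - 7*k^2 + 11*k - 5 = (k - 1)*(k^2 - 6*k + 5) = (k - 5)*(k - 1)*(k - 1)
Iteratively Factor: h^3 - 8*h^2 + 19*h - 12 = (h - 4)*(h^2 - 4*h + 3) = (h - 4)*(h - 1)*(h - 3)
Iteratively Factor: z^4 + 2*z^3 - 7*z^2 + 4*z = (z + 4)*(z^3 - 2*z^2 + z) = (z - 1)*(z + 4)*(z^2 - z) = z*(z - 1)*(z + 4)*(z - 1)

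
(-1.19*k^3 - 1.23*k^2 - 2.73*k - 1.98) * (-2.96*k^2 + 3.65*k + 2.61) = 3.5224*k^5 - 0.7027*k^4 + 0.4854*k^3 - 7.314*k^2 - 14.3523*k - 5.1678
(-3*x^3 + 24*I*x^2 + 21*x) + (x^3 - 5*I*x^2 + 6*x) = -2*x^3 + 19*I*x^2 + 27*x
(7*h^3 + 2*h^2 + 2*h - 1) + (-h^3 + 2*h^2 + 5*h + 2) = 6*h^3 + 4*h^2 + 7*h + 1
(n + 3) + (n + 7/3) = 2*n + 16/3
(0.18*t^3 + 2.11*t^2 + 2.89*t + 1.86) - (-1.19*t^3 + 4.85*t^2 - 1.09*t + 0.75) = 1.37*t^3 - 2.74*t^2 + 3.98*t + 1.11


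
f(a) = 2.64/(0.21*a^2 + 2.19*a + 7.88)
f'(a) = 2.64*(-0.42*a - 2.19)/(0.21*a^2 + 2.19*a + 7.88)^2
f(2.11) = 0.20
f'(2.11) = -0.04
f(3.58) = 0.14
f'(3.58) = -0.03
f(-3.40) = 0.92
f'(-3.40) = -0.25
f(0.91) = 0.26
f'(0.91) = -0.07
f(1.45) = 0.23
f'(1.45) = -0.06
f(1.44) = 0.23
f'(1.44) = -0.06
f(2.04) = 0.20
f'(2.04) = -0.05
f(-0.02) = 0.34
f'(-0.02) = -0.09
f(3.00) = 0.16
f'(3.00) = -0.03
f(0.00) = 0.34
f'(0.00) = -0.09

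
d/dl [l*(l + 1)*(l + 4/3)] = 3*l^2 + 14*l/3 + 4/3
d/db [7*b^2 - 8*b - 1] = 14*b - 8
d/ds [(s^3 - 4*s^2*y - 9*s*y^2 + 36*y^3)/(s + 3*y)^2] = (s^2 + 6*s*y - 33*y^2)/(s^2 + 6*s*y + 9*y^2)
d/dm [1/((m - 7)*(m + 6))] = (1 - 2*m)/(m^4 - 2*m^3 - 83*m^2 + 84*m + 1764)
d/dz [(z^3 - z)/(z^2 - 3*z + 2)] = (z^2 - 4*z - 2)/(z^2 - 4*z + 4)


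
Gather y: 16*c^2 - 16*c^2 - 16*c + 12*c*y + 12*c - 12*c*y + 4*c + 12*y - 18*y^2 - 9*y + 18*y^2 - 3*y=0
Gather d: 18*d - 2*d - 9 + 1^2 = 16*d - 8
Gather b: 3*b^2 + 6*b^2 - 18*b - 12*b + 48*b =9*b^2 + 18*b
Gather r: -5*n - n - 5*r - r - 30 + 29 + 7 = -6*n - 6*r + 6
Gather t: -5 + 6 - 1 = 0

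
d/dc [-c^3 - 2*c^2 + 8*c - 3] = -3*c^2 - 4*c + 8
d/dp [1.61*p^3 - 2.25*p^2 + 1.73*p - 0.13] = 4.83*p^2 - 4.5*p + 1.73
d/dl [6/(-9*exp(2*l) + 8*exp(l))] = 12*(9*exp(l) - 4)*exp(-l)/(9*exp(l) - 8)^2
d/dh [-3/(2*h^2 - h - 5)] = 3*(4*h - 1)/(-2*h^2 + h + 5)^2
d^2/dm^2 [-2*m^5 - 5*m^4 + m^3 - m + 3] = 2*m*(-20*m^2 - 30*m + 3)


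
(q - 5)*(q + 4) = q^2 - q - 20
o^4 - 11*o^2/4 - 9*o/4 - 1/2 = (o - 2)*(o + 1/2)^2*(o + 1)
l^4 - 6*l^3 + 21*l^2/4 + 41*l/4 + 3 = (l - 4)*(l - 3)*(l + 1/2)^2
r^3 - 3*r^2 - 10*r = r*(r - 5)*(r + 2)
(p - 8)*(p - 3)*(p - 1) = p^3 - 12*p^2 + 35*p - 24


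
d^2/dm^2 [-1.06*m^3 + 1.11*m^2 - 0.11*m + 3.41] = 2.22 - 6.36*m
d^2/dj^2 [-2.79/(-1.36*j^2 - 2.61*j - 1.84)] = (-10.320768*j^2 - 19.806768*j + 2.79*(2.72*j + 2.61)*(5.44*j + 5.22) - 13.963392)/(1.36*j^2 + 2.61*j + 1.84)^3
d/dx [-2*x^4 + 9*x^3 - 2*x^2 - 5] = x*(-8*x^2 + 27*x - 4)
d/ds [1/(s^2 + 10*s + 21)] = 2*(-s - 5)/(s^2 + 10*s + 21)^2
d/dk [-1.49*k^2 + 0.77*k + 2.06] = 0.77 - 2.98*k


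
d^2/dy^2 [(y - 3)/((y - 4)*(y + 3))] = 2*(y^3 - 9*y^2 + 45*y - 51)/(y^6 - 3*y^5 - 33*y^4 + 71*y^3 + 396*y^2 - 432*y - 1728)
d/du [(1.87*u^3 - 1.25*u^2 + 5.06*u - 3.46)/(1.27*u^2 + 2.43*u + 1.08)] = (2.3749*u^4 + 9.0882*u^3 - 3.4049*u^2 + 6.0884*u + 13.8726)/(1.6129*u^4 + 6.1722*u^3 + 8.6481*u^2 + 5.2488*u + 1.1664)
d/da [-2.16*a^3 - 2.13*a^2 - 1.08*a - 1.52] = -6.48*a^2 - 4.26*a - 1.08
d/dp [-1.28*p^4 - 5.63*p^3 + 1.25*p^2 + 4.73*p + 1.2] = -5.12*p^3 - 16.89*p^2 + 2.5*p + 4.73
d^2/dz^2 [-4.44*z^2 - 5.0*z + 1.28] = -8.88000000000000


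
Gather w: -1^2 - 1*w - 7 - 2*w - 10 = -3*w - 18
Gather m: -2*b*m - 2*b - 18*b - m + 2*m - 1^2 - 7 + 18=-20*b + m*(1 - 2*b) + 10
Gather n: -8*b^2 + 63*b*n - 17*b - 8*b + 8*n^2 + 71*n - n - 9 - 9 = -8*b^2 - 25*b + 8*n^2 + n*(63*b + 70) - 18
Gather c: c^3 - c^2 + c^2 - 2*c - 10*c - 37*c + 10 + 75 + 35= c^3 - 49*c + 120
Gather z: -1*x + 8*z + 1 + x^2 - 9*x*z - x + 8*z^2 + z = x^2 - 2*x + 8*z^2 + z*(9 - 9*x) + 1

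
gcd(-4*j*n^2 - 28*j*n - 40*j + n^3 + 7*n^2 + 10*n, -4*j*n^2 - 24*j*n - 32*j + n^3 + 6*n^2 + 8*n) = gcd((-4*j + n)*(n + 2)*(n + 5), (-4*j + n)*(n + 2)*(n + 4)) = 4*j*n + 8*j - n^2 - 2*n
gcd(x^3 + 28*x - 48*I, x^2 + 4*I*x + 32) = x - 4*I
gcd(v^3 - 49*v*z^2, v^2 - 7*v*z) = -v^2 + 7*v*z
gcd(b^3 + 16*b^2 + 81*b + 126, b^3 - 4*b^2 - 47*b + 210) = b + 7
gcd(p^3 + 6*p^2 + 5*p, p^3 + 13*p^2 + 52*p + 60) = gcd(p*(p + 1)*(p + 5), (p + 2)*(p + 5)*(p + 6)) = p + 5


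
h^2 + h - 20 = (h - 4)*(h + 5)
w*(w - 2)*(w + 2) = w^3 - 4*w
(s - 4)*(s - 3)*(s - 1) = s^3 - 8*s^2 + 19*s - 12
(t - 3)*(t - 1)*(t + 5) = t^3 + t^2 - 17*t + 15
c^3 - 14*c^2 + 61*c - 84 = (c - 7)*(c - 4)*(c - 3)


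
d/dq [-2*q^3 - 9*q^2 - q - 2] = -6*q^2 - 18*q - 1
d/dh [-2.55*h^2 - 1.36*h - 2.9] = -5.1*h - 1.36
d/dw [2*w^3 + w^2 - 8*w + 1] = 6*w^2 + 2*w - 8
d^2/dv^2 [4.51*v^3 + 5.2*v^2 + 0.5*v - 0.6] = 27.06*v + 10.4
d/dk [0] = 0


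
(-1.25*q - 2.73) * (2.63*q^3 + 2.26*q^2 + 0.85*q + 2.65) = -3.2875*q^4 - 10.0049*q^3 - 7.2323*q^2 - 5.633*q - 7.2345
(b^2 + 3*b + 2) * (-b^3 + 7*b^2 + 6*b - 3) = -b^5 + 4*b^4 + 25*b^3 + 29*b^2 + 3*b - 6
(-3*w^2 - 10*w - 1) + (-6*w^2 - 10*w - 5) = -9*w^2 - 20*w - 6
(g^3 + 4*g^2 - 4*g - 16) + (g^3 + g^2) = 2*g^3 + 5*g^2 - 4*g - 16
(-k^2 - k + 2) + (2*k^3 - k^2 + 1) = 2*k^3 - 2*k^2 - k + 3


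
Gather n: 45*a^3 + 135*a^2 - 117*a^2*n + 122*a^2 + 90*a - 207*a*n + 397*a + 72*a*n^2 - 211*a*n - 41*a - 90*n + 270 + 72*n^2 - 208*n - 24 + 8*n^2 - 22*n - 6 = 45*a^3 + 257*a^2 + 446*a + n^2*(72*a + 80) + n*(-117*a^2 - 418*a - 320) + 240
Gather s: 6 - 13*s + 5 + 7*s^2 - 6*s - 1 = 7*s^2 - 19*s + 10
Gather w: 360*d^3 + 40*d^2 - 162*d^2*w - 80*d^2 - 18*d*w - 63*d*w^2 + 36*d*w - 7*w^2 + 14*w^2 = 360*d^3 - 40*d^2 + w^2*(7 - 63*d) + w*(-162*d^2 + 18*d)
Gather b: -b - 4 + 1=-b - 3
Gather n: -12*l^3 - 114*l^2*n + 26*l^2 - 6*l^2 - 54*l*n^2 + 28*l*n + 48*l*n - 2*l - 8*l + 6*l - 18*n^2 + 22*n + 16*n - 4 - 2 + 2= -12*l^3 + 20*l^2 - 4*l + n^2*(-54*l - 18) + n*(-114*l^2 + 76*l + 38) - 4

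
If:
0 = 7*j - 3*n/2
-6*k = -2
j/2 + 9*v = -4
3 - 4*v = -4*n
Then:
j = -43/170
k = 1/3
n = -301/255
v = -439/1020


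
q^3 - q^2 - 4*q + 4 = (q - 2)*(q - 1)*(q + 2)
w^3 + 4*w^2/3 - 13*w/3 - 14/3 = (w - 2)*(w + 1)*(w + 7/3)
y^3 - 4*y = y*(y - 2)*(y + 2)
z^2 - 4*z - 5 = (z - 5)*(z + 1)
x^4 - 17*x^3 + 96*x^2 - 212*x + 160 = (x - 8)*(x - 5)*(x - 2)^2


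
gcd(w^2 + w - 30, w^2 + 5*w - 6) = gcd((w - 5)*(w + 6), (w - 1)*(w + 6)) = w + 6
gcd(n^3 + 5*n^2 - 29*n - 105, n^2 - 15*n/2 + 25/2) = n - 5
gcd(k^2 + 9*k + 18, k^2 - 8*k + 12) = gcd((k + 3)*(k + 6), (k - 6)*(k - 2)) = 1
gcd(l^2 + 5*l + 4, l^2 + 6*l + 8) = l + 4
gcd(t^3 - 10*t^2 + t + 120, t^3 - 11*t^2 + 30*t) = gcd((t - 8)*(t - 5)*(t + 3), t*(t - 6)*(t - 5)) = t - 5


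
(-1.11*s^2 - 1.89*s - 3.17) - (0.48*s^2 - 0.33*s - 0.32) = -1.59*s^2 - 1.56*s - 2.85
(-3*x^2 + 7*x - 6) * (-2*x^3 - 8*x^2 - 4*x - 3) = 6*x^5 + 10*x^4 - 32*x^3 + 29*x^2 + 3*x + 18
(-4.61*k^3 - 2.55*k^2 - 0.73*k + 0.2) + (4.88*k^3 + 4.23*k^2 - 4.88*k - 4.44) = 0.27*k^3 + 1.68*k^2 - 5.61*k - 4.24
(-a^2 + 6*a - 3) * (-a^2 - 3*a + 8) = a^4 - 3*a^3 - 23*a^2 + 57*a - 24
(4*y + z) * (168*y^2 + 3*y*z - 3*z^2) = 672*y^3 + 180*y^2*z - 9*y*z^2 - 3*z^3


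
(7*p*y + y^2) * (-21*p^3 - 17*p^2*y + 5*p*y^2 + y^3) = -147*p^4*y - 140*p^3*y^2 + 18*p^2*y^3 + 12*p*y^4 + y^5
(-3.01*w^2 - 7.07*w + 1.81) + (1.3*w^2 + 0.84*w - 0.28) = -1.71*w^2 - 6.23*w + 1.53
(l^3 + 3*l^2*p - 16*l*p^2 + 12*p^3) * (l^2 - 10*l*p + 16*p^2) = l^5 - 7*l^4*p - 30*l^3*p^2 + 220*l^2*p^3 - 376*l*p^4 + 192*p^5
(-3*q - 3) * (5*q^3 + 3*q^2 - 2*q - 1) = -15*q^4 - 24*q^3 - 3*q^2 + 9*q + 3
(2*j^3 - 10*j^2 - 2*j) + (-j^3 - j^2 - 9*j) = j^3 - 11*j^2 - 11*j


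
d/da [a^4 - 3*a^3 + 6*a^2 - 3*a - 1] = 4*a^3 - 9*a^2 + 12*a - 3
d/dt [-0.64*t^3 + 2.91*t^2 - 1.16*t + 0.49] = -1.92*t^2 + 5.82*t - 1.16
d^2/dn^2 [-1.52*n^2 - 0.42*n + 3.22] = -3.04000000000000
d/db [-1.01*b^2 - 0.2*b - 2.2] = -2.02*b - 0.2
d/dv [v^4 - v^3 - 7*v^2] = v*(4*v^2 - 3*v - 14)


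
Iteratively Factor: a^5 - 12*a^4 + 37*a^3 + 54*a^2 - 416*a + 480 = (a - 4)*(a^4 - 8*a^3 + 5*a^2 + 74*a - 120) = (a - 4)*(a + 3)*(a^3 - 11*a^2 + 38*a - 40) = (a - 5)*(a - 4)*(a + 3)*(a^2 - 6*a + 8) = (a - 5)*(a - 4)^2*(a + 3)*(a - 2)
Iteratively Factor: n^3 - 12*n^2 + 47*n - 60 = (n - 5)*(n^2 - 7*n + 12) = (n - 5)*(n - 4)*(n - 3)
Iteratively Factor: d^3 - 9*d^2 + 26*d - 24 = (d - 4)*(d^2 - 5*d + 6) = (d - 4)*(d - 2)*(d - 3)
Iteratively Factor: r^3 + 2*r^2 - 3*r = (r)*(r^2 + 2*r - 3) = r*(r + 3)*(r - 1)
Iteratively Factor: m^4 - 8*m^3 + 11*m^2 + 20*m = (m + 1)*(m^3 - 9*m^2 + 20*m) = (m - 4)*(m + 1)*(m^2 - 5*m) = (m - 5)*(m - 4)*(m + 1)*(m)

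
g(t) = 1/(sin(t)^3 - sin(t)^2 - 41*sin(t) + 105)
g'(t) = (-3*sin(t)^2*cos(t) + 2*sin(t)*cos(t) + 41*cos(t))/(sin(t)^3 - sin(t)^2 - 41*sin(t) + 105)^2 = (-3*sin(t)^2 + 2*sin(t) + 41)*cos(t)/(sin(t)^3 - sin(t)^2 - 41*sin(t) + 105)^2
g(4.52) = 0.01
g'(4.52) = -0.00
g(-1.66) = 0.01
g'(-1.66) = -0.00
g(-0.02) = 0.01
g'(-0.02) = 0.00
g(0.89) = 0.01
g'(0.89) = 0.00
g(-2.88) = 0.01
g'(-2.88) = -0.00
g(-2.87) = 0.01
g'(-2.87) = -0.00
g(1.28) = 0.02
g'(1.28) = 0.00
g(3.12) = 0.01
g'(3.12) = -0.00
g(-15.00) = 0.01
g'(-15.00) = 0.00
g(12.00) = 0.01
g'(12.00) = 0.00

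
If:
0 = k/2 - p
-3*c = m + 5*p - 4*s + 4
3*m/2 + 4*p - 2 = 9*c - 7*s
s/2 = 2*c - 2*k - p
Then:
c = 267*s/298 - 80/149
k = 77*s/149 - 64/149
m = 3*s/149 - 196/149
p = 77*s/298 - 32/149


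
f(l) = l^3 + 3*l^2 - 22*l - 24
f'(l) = 3*l^2 + 6*l - 22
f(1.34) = -45.69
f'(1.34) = -8.57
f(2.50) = -44.62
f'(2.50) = 11.75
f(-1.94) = 22.67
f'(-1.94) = -22.35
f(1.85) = -48.10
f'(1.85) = -0.63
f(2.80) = -40.13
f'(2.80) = 18.32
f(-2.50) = 34.12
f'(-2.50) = -18.25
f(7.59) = 419.09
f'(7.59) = 196.36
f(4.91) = 58.68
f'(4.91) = 79.78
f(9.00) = 750.00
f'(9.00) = 275.00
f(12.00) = 1872.00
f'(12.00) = 482.00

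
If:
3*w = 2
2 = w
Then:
No Solution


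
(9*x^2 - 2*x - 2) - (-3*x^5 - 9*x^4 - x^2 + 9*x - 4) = 3*x^5 + 9*x^4 + 10*x^2 - 11*x + 2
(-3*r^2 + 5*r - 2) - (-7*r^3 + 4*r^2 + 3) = 7*r^3 - 7*r^2 + 5*r - 5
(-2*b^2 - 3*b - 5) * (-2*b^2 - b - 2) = 4*b^4 + 8*b^3 + 17*b^2 + 11*b + 10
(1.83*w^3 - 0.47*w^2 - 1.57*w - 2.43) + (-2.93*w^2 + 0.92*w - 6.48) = 1.83*w^3 - 3.4*w^2 - 0.65*w - 8.91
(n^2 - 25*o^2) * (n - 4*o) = n^3 - 4*n^2*o - 25*n*o^2 + 100*o^3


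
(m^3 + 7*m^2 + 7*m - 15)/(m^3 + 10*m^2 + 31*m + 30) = (m - 1)/(m + 2)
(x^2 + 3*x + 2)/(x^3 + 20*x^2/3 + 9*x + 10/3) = 3*(x + 2)/(3*x^2 + 17*x + 10)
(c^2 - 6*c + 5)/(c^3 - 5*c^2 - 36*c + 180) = (c - 1)/(c^2 - 36)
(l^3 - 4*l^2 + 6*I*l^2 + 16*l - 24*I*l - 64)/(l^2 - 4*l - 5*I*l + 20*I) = (l^2 + 6*I*l + 16)/(l - 5*I)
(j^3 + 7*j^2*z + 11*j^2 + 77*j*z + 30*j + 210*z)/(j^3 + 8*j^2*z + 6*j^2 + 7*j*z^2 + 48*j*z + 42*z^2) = (j + 5)/(j + z)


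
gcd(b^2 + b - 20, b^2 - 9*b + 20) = b - 4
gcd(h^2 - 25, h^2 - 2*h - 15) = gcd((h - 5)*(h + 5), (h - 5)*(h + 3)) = h - 5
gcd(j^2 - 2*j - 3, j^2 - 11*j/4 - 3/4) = j - 3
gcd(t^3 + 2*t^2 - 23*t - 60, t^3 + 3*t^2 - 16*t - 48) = t^2 + 7*t + 12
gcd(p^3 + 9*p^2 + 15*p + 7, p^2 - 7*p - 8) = p + 1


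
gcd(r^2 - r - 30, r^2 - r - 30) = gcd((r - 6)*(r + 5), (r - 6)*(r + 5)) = r^2 - r - 30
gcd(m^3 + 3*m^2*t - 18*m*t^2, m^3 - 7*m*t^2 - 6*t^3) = -m + 3*t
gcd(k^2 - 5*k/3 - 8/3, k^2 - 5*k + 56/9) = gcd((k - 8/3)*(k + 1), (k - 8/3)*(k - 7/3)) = k - 8/3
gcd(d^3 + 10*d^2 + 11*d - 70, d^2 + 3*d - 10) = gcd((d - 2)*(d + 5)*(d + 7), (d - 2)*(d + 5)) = d^2 + 3*d - 10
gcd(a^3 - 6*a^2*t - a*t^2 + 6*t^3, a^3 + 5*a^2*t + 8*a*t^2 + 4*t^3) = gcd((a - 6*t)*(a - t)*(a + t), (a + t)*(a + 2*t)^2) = a + t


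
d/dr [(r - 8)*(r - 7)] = 2*r - 15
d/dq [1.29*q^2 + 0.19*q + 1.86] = 2.58*q + 0.19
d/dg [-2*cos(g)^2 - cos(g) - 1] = (4*cos(g) + 1)*sin(g)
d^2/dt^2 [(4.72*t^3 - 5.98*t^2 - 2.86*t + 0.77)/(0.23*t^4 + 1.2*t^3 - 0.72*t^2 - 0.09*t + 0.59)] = (0.499376*t^9 - 1.898052*t^8 - 7.028616*t^7 - 21.49406*t^6 - 29.292072*t^5 + 0.980916000000001*t^4 + 57.60614*t^3 + 8.195124*t^2 - 0.402959999999998*t - 3.800342)/(0.012167*t^12 + 0.19044*t^11 + 0.879336*t^10 + 0.521397*t^9 - 2.808111*t^8 + 2.543904*t^7 + 2.061477*t^6 - 3.242646*t^5 + 0.757941*t^4 + 1.481823*t^3 - 0.737559*t^2 - 0.093987*t + 0.205379)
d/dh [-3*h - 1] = -3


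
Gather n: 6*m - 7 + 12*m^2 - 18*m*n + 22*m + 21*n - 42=12*m^2 + 28*m + n*(21 - 18*m) - 49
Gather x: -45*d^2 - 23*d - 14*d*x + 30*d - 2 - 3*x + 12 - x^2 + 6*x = -45*d^2 + 7*d - x^2 + x*(3 - 14*d) + 10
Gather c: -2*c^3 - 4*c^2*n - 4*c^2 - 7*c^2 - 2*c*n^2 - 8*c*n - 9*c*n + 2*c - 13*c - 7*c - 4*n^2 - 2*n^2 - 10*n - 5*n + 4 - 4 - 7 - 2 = -2*c^3 + c^2*(-4*n - 11) + c*(-2*n^2 - 17*n - 18) - 6*n^2 - 15*n - 9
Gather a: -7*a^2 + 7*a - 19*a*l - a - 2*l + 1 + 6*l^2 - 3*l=-7*a^2 + a*(6 - 19*l) + 6*l^2 - 5*l + 1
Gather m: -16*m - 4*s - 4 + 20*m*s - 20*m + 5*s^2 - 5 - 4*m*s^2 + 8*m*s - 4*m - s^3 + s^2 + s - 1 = m*(-4*s^2 + 28*s - 40) - s^3 + 6*s^2 - 3*s - 10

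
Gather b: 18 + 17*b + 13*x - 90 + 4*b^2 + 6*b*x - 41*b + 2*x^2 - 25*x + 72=4*b^2 + b*(6*x - 24) + 2*x^2 - 12*x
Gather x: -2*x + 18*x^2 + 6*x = 18*x^2 + 4*x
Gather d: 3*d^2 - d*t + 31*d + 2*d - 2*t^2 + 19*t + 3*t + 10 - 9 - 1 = 3*d^2 + d*(33 - t) - 2*t^2 + 22*t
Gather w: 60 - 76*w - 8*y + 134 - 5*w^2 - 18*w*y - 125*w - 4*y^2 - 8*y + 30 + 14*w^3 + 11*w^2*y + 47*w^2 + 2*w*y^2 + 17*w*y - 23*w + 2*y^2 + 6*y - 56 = 14*w^3 + w^2*(11*y + 42) + w*(2*y^2 - y - 224) - 2*y^2 - 10*y + 168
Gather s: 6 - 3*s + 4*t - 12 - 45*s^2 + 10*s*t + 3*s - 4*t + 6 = -45*s^2 + 10*s*t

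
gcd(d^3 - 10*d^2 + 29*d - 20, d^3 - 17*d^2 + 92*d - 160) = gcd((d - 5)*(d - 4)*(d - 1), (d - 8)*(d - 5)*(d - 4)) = d^2 - 9*d + 20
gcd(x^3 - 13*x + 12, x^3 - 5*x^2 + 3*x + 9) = x - 3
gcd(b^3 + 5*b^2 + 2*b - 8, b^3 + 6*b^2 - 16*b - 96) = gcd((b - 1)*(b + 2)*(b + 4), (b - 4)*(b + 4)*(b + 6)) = b + 4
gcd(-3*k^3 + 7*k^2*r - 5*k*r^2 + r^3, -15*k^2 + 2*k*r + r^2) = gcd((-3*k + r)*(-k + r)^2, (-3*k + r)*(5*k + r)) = -3*k + r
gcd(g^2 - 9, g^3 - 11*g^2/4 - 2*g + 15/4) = g - 3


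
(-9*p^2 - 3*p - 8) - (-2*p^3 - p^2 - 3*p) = 2*p^3 - 8*p^2 - 8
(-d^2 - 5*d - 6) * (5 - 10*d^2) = 10*d^4 + 50*d^3 + 55*d^2 - 25*d - 30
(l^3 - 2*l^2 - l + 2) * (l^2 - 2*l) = l^5 - 4*l^4 + 3*l^3 + 4*l^2 - 4*l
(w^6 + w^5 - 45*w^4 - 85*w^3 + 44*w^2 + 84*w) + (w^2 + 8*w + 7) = w^6 + w^5 - 45*w^4 - 85*w^3 + 45*w^2 + 92*w + 7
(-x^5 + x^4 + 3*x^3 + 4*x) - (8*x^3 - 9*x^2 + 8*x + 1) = -x^5 + x^4 - 5*x^3 + 9*x^2 - 4*x - 1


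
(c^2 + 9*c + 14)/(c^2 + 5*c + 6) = (c + 7)/(c + 3)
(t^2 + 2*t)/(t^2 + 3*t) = (t + 2)/(t + 3)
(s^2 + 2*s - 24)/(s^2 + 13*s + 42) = (s - 4)/(s + 7)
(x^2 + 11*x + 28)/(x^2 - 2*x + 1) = (x^2 + 11*x + 28)/(x^2 - 2*x + 1)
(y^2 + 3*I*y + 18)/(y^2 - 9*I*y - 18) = (y + 6*I)/(y - 6*I)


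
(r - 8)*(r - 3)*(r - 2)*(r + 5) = r^4 - 8*r^3 - 19*r^2 + 182*r - 240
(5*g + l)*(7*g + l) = 35*g^2 + 12*g*l + l^2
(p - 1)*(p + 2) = p^2 + p - 2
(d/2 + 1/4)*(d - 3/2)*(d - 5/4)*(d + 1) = d^4/2 - 5*d^3/8 - 7*d^2/8 + 23*d/32 + 15/32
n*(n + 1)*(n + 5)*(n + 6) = n^4 + 12*n^3 + 41*n^2 + 30*n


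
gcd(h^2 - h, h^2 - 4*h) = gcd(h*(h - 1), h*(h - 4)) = h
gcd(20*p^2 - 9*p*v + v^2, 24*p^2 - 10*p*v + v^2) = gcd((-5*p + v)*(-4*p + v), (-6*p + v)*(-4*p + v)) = 4*p - v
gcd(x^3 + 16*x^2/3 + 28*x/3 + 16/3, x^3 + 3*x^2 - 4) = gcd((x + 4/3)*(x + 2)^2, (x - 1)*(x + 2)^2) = x^2 + 4*x + 4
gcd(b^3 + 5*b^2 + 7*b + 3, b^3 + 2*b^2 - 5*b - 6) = b^2 + 4*b + 3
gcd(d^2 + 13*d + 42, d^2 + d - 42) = d + 7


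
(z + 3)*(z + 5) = z^2 + 8*z + 15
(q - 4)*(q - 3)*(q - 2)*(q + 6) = q^4 - 3*q^3 - 28*q^2 + 132*q - 144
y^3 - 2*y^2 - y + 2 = (y - 2)*(y - 1)*(y + 1)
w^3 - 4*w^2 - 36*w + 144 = (w - 6)*(w - 4)*(w + 6)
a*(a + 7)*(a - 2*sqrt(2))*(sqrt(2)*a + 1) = sqrt(2)*a^4 - 3*a^3 + 7*sqrt(2)*a^3 - 21*a^2 - 2*sqrt(2)*a^2 - 14*sqrt(2)*a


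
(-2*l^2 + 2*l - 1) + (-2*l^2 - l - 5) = -4*l^2 + l - 6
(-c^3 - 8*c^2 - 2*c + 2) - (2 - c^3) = -8*c^2 - 2*c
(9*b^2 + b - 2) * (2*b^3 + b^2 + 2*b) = 18*b^5 + 11*b^4 + 15*b^3 - 4*b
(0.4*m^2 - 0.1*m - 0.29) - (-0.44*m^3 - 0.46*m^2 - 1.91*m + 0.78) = 0.44*m^3 + 0.86*m^2 + 1.81*m - 1.07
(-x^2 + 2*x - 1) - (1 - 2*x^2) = x^2 + 2*x - 2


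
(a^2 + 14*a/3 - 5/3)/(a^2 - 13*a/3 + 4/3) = (a + 5)/(a - 4)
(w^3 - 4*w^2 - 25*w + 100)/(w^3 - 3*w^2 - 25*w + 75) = (w - 4)/(w - 3)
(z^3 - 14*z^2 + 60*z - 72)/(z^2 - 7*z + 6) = (z^2 - 8*z + 12)/(z - 1)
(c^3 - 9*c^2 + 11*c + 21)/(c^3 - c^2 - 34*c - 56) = (c^2 - 2*c - 3)/(c^2 + 6*c + 8)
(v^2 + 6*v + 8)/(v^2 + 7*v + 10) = (v + 4)/(v + 5)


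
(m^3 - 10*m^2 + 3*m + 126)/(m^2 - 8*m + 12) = (m^2 - 4*m - 21)/(m - 2)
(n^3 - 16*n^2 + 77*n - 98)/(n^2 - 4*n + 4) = (n^2 - 14*n + 49)/(n - 2)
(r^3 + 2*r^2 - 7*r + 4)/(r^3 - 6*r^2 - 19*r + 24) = (r^2 + 3*r - 4)/(r^2 - 5*r - 24)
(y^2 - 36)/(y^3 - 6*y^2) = (y + 6)/y^2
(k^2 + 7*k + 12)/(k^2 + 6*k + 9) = (k + 4)/(k + 3)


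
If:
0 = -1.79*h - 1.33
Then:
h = -0.74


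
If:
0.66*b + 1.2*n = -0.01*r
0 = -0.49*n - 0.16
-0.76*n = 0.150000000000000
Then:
No Solution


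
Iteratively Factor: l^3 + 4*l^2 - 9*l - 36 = (l + 3)*(l^2 + l - 12) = (l - 3)*(l + 3)*(l + 4)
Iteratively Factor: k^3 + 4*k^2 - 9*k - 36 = (k + 4)*(k^2 - 9) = (k - 3)*(k + 4)*(k + 3)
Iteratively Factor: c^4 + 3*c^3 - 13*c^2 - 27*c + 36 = (c + 4)*(c^3 - c^2 - 9*c + 9) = (c - 3)*(c + 4)*(c^2 + 2*c - 3) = (c - 3)*(c - 1)*(c + 4)*(c + 3)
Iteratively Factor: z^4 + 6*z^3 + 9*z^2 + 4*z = (z + 1)*(z^3 + 5*z^2 + 4*z) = (z + 1)^2*(z^2 + 4*z) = z*(z + 1)^2*(z + 4)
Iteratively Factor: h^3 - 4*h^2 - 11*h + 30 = (h - 2)*(h^2 - 2*h - 15) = (h - 2)*(h + 3)*(h - 5)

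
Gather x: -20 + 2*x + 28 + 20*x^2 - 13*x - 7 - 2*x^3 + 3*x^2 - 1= -2*x^3 + 23*x^2 - 11*x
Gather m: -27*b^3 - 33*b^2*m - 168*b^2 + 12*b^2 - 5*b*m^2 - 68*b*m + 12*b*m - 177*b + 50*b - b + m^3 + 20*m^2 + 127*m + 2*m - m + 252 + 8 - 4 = -27*b^3 - 156*b^2 - 128*b + m^3 + m^2*(20 - 5*b) + m*(-33*b^2 - 56*b + 128) + 256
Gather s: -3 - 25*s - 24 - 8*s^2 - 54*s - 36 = -8*s^2 - 79*s - 63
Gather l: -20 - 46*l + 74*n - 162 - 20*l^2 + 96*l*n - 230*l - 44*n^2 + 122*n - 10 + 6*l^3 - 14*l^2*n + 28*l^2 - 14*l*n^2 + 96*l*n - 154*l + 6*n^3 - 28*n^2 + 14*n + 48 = 6*l^3 + l^2*(8 - 14*n) + l*(-14*n^2 + 192*n - 430) + 6*n^3 - 72*n^2 + 210*n - 144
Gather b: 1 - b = 1 - b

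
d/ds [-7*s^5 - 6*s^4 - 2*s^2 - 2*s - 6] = -35*s^4 - 24*s^3 - 4*s - 2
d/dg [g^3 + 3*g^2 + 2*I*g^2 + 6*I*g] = 3*g^2 + g*(6 + 4*I) + 6*I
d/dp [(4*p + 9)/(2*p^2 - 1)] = 4*(2*p^2 - p*(4*p + 9) - 1)/(2*p^2 - 1)^2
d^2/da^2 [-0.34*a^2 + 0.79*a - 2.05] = -0.680000000000000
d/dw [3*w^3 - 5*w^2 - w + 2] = 9*w^2 - 10*w - 1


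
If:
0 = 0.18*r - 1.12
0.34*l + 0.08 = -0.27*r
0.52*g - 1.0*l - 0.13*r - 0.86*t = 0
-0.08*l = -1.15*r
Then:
No Solution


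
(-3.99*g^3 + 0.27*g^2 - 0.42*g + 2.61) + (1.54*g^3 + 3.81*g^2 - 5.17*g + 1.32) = -2.45*g^3 + 4.08*g^2 - 5.59*g + 3.93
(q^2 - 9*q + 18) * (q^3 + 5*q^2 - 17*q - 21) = q^5 - 4*q^4 - 44*q^3 + 222*q^2 - 117*q - 378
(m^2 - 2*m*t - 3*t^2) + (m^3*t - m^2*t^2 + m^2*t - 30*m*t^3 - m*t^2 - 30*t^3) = m^3*t - m^2*t^2 + m^2*t + m^2 - 30*m*t^3 - m*t^2 - 2*m*t - 30*t^3 - 3*t^2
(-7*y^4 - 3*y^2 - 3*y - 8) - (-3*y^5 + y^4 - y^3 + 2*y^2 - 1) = 3*y^5 - 8*y^4 + y^3 - 5*y^2 - 3*y - 7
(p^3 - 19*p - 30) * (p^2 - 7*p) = p^5 - 7*p^4 - 19*p^3 + 103*p^2 + 210*p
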